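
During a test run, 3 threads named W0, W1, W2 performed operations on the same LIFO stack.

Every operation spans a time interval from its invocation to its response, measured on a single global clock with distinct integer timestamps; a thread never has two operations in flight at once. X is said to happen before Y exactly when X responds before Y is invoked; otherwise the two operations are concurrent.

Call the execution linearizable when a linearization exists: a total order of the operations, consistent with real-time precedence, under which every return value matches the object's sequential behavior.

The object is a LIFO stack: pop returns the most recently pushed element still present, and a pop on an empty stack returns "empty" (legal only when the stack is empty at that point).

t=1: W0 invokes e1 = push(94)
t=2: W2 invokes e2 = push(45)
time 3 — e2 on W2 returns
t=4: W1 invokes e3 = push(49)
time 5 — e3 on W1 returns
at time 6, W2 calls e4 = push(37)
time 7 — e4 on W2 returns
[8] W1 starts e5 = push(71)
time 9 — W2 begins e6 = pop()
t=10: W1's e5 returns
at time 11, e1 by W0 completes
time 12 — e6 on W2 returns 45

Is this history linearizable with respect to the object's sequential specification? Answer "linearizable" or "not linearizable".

not linearizable

through event 11 a valid linearization exists; event 12 (e6 responding at time 12) ends that
real-time-consistent orders of the 6 completed operations: 12 — all fail the LIFO stack replay
sample order e1, e2, e3, e4, e5, e6 stalls at step 6 — e6 pop() → 45 has no legal effect
sample order e1, e2, e3, e4, e6, e5 stalls at step 5 — e6 pop() → 45 has no legal effect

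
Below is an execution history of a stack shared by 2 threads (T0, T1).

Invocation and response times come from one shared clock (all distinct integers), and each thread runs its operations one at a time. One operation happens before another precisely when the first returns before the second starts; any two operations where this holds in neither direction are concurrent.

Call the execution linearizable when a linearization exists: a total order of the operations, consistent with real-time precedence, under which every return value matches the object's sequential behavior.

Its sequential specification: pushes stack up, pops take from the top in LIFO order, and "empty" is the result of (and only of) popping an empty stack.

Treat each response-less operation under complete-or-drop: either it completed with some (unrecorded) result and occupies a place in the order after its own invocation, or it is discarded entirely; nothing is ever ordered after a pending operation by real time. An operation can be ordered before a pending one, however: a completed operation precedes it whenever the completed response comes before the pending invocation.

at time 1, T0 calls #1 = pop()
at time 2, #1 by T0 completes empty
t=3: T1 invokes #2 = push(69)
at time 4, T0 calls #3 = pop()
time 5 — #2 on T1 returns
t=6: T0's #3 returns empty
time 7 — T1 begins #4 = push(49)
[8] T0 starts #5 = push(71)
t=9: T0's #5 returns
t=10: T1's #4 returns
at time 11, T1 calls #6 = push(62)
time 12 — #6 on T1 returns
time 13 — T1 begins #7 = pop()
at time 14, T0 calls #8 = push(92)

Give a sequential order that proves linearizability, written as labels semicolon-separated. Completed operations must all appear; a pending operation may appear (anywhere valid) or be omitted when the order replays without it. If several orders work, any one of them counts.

after step 1 (#1 pop() → empty): stack <>
after step 2 (#3 pop() → empty): stack <>
after step 3 (#2 push(69)): stack <69>
after step 4 (#4 push(49)): stack <69,49>
after step 5 (#5 push(71)): stack <69,49,71>
after step 6 (#6 push(62)): stack <69,49,71,62>

#1; #3; #2; #4; #5; #6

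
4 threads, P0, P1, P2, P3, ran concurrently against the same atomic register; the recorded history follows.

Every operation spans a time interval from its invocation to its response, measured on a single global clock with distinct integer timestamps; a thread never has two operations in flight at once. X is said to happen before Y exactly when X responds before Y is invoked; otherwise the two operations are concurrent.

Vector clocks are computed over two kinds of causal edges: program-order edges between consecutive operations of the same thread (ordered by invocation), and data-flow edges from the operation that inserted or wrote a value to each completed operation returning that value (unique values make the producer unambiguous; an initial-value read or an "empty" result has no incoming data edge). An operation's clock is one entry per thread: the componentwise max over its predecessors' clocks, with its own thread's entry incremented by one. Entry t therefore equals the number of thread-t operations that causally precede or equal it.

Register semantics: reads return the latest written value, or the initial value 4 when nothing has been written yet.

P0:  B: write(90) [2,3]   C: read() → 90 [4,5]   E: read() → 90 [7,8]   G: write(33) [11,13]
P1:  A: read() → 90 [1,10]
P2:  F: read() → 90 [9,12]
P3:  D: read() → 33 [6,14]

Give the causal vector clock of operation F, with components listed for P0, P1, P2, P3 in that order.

VC(B, invoked at 2): no causal predecessors; +1 on P0 → (1, 0, 0, 0)
VC(F, invoked at 9): max of VC(B)=(1, 0, 0, 0), then +1 on thread P2 → (1, 0, 1, 0)
VC(A, invoked at 1): max of VC(B)=(1, 0, 0, 0), then +1 on thread P1 → (1, 1, 0, 0)
VC(C, invoked at 4): max of VC(B)=(1, 0, 0, 0), then +1 on thread P0 → (2, 0, 0, 0)
VC(E, invoked at 7): max of VC(B)=(1, 0, 0, 0), VC(C)=(2, 0, 0, 0), then +1 on thread P0 → (3, 0, 0, 0)
VC(G, invoked at 11): max of VC(E)=(3, 0, 0, 0), then +1 on thread P0 → (4, 0, 0, 0)
VC(D, invoked at 6): max of VC(G)=(4, 0, 0, 0), then +1 on thread P3 → (4, 0, 0, 1)
target: VC(F) = (1, 0, 1, 0)

(1, 0, 1, 0)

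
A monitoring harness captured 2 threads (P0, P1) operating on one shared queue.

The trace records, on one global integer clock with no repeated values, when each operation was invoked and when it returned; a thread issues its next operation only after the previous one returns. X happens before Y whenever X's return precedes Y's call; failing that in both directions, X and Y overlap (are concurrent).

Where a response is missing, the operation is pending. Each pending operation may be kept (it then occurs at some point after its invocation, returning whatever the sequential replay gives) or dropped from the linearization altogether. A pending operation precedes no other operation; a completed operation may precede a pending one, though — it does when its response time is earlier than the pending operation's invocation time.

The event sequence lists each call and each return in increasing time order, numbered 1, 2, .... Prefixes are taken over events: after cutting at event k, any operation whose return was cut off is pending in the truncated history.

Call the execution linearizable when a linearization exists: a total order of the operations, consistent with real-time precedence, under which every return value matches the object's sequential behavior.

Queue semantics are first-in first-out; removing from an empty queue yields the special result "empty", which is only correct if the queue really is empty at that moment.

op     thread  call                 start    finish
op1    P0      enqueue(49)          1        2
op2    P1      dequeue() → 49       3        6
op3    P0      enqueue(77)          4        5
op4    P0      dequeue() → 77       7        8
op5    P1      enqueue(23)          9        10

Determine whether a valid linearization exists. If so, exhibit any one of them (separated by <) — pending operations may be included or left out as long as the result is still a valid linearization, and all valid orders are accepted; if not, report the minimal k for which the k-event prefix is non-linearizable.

step 1: op1 enqueue(49) — queue <49>
step 2: op2 dequeue() → 49 — queue <>
step 3: op3 enqueue(77) — queue <77>
step 4: op4 dequeue() → 77 — queue <>
step 5: op5 enqueue(23) — queue <23>

linearizable — witness: op1 < op2 < op3 < op4 < op5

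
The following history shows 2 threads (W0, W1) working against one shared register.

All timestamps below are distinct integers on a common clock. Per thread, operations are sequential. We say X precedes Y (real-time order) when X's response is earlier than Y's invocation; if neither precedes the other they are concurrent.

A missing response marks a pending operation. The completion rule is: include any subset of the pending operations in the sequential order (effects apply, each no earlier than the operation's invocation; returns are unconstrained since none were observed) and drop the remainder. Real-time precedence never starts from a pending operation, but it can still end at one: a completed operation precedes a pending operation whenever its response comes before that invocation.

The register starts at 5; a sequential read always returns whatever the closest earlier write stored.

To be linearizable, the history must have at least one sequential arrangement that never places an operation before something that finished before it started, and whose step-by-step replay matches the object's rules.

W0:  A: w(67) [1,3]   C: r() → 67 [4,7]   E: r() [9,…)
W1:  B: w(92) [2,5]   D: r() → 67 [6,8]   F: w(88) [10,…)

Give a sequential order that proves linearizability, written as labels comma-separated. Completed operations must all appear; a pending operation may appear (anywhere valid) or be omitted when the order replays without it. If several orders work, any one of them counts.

B, A, C, D

step 1: B w(92) — value 92
step 2: A w(67) — value 67
step 3: C r() → 67 — value 67
step 4: D r() → 67 — value 67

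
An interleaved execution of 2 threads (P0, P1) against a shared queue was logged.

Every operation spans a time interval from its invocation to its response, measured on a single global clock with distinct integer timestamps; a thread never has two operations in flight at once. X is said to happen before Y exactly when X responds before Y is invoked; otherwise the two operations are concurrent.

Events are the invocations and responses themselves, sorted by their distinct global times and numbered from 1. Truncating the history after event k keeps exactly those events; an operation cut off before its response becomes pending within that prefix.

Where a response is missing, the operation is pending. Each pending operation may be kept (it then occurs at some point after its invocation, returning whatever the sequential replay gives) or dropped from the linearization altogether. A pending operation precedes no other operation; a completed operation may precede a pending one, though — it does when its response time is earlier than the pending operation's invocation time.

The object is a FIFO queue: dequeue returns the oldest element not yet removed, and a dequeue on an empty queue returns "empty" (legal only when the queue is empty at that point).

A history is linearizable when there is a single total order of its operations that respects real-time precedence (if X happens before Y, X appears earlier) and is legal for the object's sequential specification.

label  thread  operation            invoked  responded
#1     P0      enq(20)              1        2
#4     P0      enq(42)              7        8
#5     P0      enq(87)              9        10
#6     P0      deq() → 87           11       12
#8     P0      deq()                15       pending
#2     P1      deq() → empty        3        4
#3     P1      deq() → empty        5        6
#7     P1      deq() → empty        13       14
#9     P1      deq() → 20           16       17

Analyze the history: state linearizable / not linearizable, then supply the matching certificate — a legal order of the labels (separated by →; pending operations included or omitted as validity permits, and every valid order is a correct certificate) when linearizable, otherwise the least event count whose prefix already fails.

not linearizable — minimal violating prefix: 4 events

events 1..3 are fine; event 4 — the response of #2 at time 4 — makes the prefix non-linearizable
the sole real-time-consistent order of 2 completed operations fails the queue replay
e.g. #1, #2: illegal at step 2, since #2 deq() → empty cannot apply there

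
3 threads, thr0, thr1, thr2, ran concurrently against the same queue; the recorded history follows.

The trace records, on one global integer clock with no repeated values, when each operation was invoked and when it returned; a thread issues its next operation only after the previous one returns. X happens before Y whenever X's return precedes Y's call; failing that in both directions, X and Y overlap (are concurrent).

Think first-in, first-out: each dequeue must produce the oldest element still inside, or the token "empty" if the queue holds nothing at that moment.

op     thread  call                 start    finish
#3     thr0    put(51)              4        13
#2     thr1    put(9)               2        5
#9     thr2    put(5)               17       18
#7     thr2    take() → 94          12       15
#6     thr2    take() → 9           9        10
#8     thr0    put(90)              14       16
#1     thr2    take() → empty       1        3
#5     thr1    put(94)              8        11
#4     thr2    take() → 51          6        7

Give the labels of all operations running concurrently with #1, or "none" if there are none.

#1 runs from 1 to 3; window-overlapping ops are concurrent
#2 [2,5]: concurrent
#3 [4,13]: after
#4 [6,7]: after
#5 [8,11]: after
#6 [9,10]: after
#7 [12,15]: after
#8 [14,16]: after
#9 [17,18]: after

#2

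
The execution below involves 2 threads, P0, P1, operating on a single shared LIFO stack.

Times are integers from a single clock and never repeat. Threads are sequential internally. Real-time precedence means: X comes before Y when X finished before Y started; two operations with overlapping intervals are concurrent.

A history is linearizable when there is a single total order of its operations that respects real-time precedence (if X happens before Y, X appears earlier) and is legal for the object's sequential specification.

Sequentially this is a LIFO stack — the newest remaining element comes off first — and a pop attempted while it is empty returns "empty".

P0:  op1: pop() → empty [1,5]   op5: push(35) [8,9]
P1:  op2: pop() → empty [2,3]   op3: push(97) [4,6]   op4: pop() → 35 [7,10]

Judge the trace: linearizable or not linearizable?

one valid linearization: op1, op2, op3, op5, op4
1. op1 pop() → empty, leaving stack <>
2. op2 pop() → empty, leaving stack <>
3. op3 push(97), leaving stack <97>
4. op5 push(35), leaving stack <97,35>
5. op4 pop() → 35, leaving stack <97>

linearizable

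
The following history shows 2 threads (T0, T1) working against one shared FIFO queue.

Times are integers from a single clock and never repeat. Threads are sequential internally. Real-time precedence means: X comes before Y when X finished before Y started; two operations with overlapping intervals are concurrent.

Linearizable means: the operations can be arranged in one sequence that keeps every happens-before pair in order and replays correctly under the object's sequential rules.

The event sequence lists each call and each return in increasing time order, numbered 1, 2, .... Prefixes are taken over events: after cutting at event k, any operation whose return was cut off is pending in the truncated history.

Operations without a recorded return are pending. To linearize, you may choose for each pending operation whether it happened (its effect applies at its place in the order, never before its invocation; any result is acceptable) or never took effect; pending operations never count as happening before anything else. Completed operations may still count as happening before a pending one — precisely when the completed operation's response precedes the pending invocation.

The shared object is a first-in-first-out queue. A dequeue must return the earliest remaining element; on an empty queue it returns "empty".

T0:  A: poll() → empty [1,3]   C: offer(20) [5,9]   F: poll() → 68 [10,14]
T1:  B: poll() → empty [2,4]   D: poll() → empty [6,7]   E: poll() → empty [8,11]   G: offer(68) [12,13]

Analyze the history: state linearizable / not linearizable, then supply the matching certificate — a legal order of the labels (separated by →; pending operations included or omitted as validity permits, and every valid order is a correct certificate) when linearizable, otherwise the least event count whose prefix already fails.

not linearizable — minimal violating prefix: 14 events

events 1..13 are fine; event 14 — the response of F at time 14 — makes the prefix non-linearizable
16 orders of the 7 completed FIFO queue ops respect real time; none is legal
e.g. A, B, C, D, E, F, G: illegal at step 4, since D poll() → empty cannot apply there
e.g. A, B, C, D, E, G, F: illegal at step 4, since D poll() → empty cannot apply there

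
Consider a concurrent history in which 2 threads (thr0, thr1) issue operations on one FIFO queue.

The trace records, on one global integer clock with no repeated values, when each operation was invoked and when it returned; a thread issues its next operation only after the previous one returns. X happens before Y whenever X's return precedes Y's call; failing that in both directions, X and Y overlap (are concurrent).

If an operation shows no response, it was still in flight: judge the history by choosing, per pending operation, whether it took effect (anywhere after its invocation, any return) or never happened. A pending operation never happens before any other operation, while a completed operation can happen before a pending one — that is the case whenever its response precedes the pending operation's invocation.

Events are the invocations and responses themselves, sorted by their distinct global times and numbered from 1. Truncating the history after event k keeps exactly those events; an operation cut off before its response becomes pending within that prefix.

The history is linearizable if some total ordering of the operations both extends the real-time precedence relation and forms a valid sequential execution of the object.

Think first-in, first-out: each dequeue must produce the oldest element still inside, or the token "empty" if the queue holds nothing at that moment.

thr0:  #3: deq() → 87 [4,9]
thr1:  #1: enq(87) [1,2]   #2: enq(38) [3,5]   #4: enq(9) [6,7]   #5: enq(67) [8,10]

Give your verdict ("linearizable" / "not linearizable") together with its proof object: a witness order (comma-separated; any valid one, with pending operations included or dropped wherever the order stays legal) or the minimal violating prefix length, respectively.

after step 1 (#1 enq(87)): queue <87>
after step 2 (#2 enq(38)): queue <87,38>
after step 3 (#3 deq() → 87): queue <38>
after step 4 (#4 enq(9)): queue <38,9>
after step 5 (#5 enq(67)): queue <38,9,67>

linearizable — witness: #1, #2, #3, #4, #5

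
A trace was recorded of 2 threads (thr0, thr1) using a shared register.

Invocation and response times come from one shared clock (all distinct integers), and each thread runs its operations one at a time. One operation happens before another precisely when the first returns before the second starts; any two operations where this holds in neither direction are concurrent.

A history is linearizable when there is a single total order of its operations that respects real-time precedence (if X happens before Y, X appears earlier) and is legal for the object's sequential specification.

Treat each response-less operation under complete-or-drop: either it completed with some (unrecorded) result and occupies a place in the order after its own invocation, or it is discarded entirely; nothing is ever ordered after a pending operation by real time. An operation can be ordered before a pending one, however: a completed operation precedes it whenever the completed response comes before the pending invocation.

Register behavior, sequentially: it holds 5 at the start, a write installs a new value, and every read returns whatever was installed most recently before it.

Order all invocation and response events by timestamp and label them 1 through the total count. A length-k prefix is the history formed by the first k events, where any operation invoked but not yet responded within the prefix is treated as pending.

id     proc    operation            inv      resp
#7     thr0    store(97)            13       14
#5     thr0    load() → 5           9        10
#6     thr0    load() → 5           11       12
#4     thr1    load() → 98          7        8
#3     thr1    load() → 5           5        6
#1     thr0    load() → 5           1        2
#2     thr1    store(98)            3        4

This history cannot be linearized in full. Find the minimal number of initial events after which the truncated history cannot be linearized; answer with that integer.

events 1..5 are linearizable; a witness order is #1, #2:
1. #1 load() → 5, leaving value 5
2. #2 store(98), leaving value 98
event 6 — #3's response, time 6 — after it, nothing linearizes
for example #1, #2, #3 fails at step 3: #3 load() → 5 is not legal there

6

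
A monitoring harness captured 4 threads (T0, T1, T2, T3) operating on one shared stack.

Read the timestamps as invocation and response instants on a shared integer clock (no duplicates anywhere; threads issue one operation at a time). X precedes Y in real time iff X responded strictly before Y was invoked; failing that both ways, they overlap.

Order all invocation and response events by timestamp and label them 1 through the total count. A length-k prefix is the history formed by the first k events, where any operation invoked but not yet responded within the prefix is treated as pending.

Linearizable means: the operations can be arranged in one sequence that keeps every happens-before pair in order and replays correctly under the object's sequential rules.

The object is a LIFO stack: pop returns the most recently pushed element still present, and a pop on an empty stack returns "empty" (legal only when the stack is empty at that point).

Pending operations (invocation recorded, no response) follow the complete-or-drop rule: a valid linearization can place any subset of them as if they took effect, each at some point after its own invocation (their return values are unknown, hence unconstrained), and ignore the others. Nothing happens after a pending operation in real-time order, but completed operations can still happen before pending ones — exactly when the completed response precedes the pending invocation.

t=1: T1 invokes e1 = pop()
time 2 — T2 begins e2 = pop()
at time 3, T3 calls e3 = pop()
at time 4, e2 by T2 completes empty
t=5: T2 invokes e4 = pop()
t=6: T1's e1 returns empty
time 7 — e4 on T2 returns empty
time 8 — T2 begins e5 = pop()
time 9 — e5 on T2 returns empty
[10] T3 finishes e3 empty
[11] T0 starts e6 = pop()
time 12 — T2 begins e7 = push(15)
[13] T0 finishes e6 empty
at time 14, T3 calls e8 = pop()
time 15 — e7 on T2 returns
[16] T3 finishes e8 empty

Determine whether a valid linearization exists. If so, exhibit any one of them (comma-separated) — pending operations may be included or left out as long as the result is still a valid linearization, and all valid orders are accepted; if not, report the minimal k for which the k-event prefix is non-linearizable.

linearizable — witness: e1, e2, e3, e4, e5, e6, e8, e7

1. e1 pop() → empty, leaving stack <>
2. e2 pop() → empty, leaving stack <>
3. e3 pop() → empty, leaving stack <>
4. e4 pop() → empty, leaving stack <>
5. e5 pop() → empty, leaving stack <>
6. e6 pop() → empty, leaving stack <>
7. e8 pop() → empty, leaving stack <>
8. e7 push(15), leaving stack <15>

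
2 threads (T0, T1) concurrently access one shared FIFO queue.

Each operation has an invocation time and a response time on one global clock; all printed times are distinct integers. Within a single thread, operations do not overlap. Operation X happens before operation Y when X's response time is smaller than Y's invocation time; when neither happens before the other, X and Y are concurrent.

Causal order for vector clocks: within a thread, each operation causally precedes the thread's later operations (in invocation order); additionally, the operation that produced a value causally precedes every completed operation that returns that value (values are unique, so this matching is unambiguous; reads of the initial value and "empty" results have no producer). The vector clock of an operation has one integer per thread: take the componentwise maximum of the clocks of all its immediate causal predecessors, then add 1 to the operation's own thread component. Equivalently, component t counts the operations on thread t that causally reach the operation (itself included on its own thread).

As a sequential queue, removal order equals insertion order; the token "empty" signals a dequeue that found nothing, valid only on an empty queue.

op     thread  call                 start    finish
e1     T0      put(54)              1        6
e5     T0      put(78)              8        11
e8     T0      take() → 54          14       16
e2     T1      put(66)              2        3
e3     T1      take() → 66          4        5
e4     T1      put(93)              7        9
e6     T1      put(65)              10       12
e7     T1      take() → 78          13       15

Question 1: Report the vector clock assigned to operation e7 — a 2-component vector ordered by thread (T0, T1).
(2, 5)

invoked at 2, e2 has no predecessors; its own T1 bump gives (0, 1)
invoked at 1, e1 has no predecessors; its own T0 bump gives (1, 0)
invoked at 4, e3 merges VC(e2)=(0, 1) and bumps T1's slot → (0, 2)
invoked at 8, e5 merges VC(e1)=(1, 0) and bumps T0's slot → (2, 0)
invoked at 7, e4 merges VC(e3)=(0, 2) and bumps T1's slot → (0, 3)
invoked at 14, e8 merges VC(e1)=(1, 0), VC(e5)=(2, 0) and bumps T0's slot → (3, 0)
invoked at 10, e6 merges VC(e4)=(0, 3) and bumps T1's slot → (0, 4)
invoked at 13, e7 merges VC(e5)=(2, 0), VC(e6)=(0, 4) and bumps T1's slot → (2, 5)
target: VC(e7) = (2, 5)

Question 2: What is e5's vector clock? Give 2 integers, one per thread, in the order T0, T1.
(2, 0)

no predecessors for e2 (invoked 2): T1 increments from zero → (0, 1)
no predecessors for e1 (invoked 1): T0 increments from zero → (1, 0)
e3, invoked 4, takes VC(e2)=(0, 1) under max, adds 1 for T1 → (0, 2)
e5, invoked 8, takes VC(e1)=(1, 0) under max, adds 1 for T0 → (2, 0)
e4, invoked 7, takes VC(e3)=(0, 2) under max, adds 1 for T1 → (0, 3)
e8, invoked 14, takes VC(e1)=(1, 0), VC(e5)=(2, 0) under max, adds 1 for T0 → (3, 0)
e6, invoked 10, takes VC(e4)=(0, 3) under max, adds 1 for T1 → (0, 4)
e7, invoked 13, takes VC(e5)=(2, 0), VC(e6)=(0, 4) under max, adds 1 for T1 → (2, 5)
target: VC(e5) = (2, 0)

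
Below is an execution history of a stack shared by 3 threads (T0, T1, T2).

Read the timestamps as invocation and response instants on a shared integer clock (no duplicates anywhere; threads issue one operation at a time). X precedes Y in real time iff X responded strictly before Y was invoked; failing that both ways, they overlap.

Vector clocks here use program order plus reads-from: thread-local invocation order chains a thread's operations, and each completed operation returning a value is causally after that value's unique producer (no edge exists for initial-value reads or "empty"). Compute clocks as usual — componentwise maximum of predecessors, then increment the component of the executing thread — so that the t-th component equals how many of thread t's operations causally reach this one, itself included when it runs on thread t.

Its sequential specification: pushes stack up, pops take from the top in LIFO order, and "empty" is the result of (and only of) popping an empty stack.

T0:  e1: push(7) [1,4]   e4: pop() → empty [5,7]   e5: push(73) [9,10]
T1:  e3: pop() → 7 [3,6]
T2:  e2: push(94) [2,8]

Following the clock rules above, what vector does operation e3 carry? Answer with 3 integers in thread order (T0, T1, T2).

(1, 1, 0)

invoked at 2, e2 has no predecessors; its own T2 bump gives (0, 0, 1)
invoked at 1, e1 has no predecessors; its own T0 bump gives (1, 0, 0)
VC(e3, invoked at 3): max of VC(e1)=(1, 0, 0), then +1 on thread T1 → (1, 1, 0)
VC(e4, invoked at 5): max of VC(e1)=(1, 0, 0), then +1 on thread T0 → (2, 0, 0)
VC(e5, invoked at 9): max of VC(e4)=(2, 0, 0), then +1 on thread T0 → (3, 0, 0)
target: VC(e3) = (1, 1, 0)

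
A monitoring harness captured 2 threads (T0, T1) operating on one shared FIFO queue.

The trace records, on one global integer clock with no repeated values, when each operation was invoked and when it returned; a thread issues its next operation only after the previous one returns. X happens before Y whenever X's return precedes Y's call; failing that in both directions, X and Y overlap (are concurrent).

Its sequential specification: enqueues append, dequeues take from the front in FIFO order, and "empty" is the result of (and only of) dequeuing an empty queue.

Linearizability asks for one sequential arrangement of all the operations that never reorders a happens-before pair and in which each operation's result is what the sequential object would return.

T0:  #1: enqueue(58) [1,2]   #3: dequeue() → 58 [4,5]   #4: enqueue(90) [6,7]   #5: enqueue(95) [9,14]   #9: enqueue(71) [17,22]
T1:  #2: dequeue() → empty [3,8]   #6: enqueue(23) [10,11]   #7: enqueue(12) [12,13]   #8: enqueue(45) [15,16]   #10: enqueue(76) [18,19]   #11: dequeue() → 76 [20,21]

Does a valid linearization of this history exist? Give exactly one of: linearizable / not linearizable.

not linearizable

through event 20 a valid linearization exists; event 21 (#11 responding at time 21) ends that
real-time-consistent orders of the 10 completed operations: 9 — all fail the FIFO queue replay
completion choices over the 1 pending operation (#9) were checked; none helps
take #1, #2, #3, #4, #5, #6, #7, #8, #10, #11 (pending dropped): step 2 already fails, because #2 dequeue() → empty cannot occur there
take #1, #2, #3, #4, #6, #5, #7, #8, #10, #11 (pending dropped): step 2 already fails, because #2 dequeue() → empty cannot occur there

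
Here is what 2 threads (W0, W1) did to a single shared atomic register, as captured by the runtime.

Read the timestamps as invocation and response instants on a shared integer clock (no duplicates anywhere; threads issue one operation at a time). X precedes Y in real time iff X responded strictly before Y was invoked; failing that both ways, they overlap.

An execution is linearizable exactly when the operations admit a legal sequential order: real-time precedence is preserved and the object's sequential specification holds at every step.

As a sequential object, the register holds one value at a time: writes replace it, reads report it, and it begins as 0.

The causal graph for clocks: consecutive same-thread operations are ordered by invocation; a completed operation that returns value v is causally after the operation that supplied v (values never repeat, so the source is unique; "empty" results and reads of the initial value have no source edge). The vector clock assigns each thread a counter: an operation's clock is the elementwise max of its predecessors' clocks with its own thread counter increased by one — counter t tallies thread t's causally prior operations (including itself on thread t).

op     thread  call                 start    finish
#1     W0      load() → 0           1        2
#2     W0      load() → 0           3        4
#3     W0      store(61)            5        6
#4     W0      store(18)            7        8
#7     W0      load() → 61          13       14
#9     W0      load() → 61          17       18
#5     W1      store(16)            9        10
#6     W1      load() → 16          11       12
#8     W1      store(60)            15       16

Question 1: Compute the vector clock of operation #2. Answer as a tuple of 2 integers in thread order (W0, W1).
Answer: (2, 0)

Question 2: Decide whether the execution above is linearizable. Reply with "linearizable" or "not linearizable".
through event 13 a valid linearization exists; event 14 (#7 responding at time 14) ends that
one real-time candidate order over the 7 completed operations — the atomic register replay rejects it
for example #1, #2, #3, #4, #5, #6, #7 fails at step 7: #7 load() → 61 is not legal there

not linearizable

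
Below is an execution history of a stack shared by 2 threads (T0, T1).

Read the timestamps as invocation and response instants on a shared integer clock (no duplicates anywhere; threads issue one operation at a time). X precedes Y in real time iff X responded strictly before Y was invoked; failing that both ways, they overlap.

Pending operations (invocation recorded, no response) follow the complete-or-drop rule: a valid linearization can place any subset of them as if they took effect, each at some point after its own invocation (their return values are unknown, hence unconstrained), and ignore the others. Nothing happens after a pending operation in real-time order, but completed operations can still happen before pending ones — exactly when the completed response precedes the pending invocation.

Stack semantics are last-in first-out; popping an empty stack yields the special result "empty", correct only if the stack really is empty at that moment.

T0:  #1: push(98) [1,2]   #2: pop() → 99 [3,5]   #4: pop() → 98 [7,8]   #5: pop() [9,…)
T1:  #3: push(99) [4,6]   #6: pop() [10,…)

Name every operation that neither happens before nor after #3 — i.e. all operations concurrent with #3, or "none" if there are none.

#2

overlap test against #3 [4,6]: concurrent iff the interval meets 4..6
#1 [1,2]: before
#2 [3,5]: concurrent
#4 [7,8]: after
#5 [9,…): after
#6 [10,…): after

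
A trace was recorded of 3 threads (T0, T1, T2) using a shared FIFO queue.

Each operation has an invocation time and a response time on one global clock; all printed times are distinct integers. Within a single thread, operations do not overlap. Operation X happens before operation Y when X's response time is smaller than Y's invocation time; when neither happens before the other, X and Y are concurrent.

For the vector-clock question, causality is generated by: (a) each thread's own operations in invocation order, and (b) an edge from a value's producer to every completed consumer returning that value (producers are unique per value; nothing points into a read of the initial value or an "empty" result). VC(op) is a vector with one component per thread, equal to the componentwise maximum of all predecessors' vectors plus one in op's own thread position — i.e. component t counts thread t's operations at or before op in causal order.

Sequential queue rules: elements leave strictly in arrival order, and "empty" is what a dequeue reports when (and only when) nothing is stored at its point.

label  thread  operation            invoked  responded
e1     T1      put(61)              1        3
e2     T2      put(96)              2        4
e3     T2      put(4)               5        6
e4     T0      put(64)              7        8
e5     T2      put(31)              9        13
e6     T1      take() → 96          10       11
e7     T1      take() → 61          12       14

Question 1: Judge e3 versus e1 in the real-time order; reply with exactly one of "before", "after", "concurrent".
e3 spans [5,6], e1 spans [1,3]
resp(e1)=3 < inv(e3)=5

after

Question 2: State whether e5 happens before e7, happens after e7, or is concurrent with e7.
e5 spans [9,13], e7 spans [12,14]
the intervals overlap in both directions

concurrent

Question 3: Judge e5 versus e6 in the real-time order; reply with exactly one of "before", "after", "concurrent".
e5 spans [9,13], e6 spans [10,11]
the intervals overlap in both directions

concurrent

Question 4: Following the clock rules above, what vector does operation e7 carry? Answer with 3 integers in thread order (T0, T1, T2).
no predecessors for e2 (invoked 2): T2 increments from zero → (0, 0, 1)
no predecessors for e1 (invoked 1): T1 increments from zero → (0, 1, 0)
no predecessors for e4 (invoked 7): T0 increments from zero → (1, 0, 0)
e3 (invocation 5): componentwise max over VC(e2)=(0, 0, 1), +1 at T2, giving (0, 0, 2)
e5 (invocation 9): componentwise max over VC(e3)=(0, 0, 2), +1 at T2, giving (0, 0, 3)
e6 (invocation 10): componentwise max over VC(e1)=(0, 1, 0), VC(e2)=(0, 0, 1), +1 at T1, giving (0, 2, 1)
e7 (invocation 12): componentwise max over VC(e1)=(0, 1, 0), VC(e6)=(0, 2, 1), +1 at T1, giving (0, 3, 1)
target: VC(e7) = (0, 3, 1)

(0, 3, 1)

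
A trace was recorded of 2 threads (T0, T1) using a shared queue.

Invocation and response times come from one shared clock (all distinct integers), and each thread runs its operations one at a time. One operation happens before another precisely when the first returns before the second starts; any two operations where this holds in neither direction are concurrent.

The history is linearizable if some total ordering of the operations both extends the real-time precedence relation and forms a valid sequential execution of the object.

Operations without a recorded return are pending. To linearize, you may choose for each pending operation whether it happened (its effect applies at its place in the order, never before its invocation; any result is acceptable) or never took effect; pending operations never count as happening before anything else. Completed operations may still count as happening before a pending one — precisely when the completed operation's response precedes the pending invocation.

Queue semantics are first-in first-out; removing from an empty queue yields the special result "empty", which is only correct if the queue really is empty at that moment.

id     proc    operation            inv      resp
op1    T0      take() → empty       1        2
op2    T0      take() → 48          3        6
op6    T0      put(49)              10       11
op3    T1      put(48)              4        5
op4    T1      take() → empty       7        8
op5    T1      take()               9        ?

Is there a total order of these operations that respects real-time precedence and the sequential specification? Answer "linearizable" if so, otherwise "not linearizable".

linearizable

witness order: op1, op3, op2, op4, op5, op6
step 1: op1 take() → empty — queue <>
step 2: op3 put(48) — queue <48>
step 3: op2 take() → 48 — queue <>
step 4: op4 take() → empty — queue <>
step 5: op5 take() (pending, included) — queue <>
step 6: op6 put(49) — queue <49>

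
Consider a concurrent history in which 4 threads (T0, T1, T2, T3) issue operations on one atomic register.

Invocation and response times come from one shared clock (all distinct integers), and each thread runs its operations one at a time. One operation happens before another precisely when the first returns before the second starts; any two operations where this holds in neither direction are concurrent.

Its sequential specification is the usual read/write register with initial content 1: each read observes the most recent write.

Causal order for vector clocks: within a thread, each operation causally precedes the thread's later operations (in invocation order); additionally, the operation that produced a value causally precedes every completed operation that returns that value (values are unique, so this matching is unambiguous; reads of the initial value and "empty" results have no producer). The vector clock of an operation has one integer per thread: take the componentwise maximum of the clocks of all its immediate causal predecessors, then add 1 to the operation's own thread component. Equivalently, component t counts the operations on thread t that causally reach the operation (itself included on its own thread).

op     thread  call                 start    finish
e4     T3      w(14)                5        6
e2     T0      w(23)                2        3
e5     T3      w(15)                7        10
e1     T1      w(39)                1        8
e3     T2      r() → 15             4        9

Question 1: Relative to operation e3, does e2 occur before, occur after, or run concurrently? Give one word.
before

e2 spans [2,3], e3 spans [4,9]
resp(e2)=3 < inv(e3)=4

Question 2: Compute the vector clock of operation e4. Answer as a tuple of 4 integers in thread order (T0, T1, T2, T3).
(0, 0, 0, 1)

invoked at 5, e4 has no predecessors; its own T3 bump gives (0, 0, 0, 1)
invoked at 1, e1 has no predecessors; its own T1 bump gives (0, 1, 0, 0)
invoked at 2, e2 has no predecessors; its own T0 bump gives (1, 0, 0, 0)
invoked at 7, e5 merges VC(e4)=(0, 0, 0, 1) and bumps T3's slot → (0, 0, 0, 2)
invoked at 4, e3 merges VC(e5)=(0, 0, 0, 2) and bumps T2's slot → (0, 0, 1, 2)
target: VC(e4) = (0, 0, 0, 1)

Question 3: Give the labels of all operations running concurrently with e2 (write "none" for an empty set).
e1

overlap test against e2 [2,3]: concurrent iff the interval meets 2..3
e1 [1,8]: concurrent
e3 [4,9]: after
e4 [5,6]: after
e5 [7,10]: after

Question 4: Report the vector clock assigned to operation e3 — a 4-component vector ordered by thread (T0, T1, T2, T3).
(0, 0, 1, 2)

root op e4, invoked 5: fresh clock plus T3's own tick → (0, 0, 0, 1)
root op e1, invoked 1: fresh clock plus T1's own tick → (0, 1, 0, 0)
root op e2, invoked 2: fresh clock plus T0's own tick → (1, 0, 0, 0)
e5, invoked 7, takes VC(e4)=(0, 0, 0, 1) under max, adds 1 for T3 → (0, 0, 0, 2)
e3, invoked 4, takes VC(e5)=(0, 0, 0, 2) under max, adds 1 for T2 → (0, 0, 1, 2)
target: VC(e3) = (0, 0, 1, 2)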